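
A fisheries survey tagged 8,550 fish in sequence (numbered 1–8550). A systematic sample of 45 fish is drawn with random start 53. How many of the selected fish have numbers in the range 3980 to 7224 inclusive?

17

k = 8550/45 = 190
First selection ≥ 3980: 53 + ⌈(3980−53)/190⌉·190 = 53 + 21×190 = 4043
Last selection ≤ 7224: 53 + ⌊(7224−53)/190⌋·190 = 53 + 37×190 = 7083
Count = 37 − 21 + 1 = 17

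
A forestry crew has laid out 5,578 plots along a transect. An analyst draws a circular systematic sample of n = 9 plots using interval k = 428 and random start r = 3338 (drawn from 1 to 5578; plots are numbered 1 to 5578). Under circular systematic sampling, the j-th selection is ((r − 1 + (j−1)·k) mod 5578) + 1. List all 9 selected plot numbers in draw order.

Selection 1: 3338
Selection 2: 3338 + 428 = 3766
Selection 3: 3766 + 428 = 4194
Selection 4: 4194 + 428 = 4622
Selection 5: 4622 + 428 = 5050
Selection 6: 5050 + 428 = 5478
Selection 7: 5478 + 428 = 5906 → 5906 − 5578 = 328
Selection 8: 328 + 428 = 756
Selection 9: 756 + 428 = 1184

3338, 3766, 4194, 4622, 5050, 5478, 328, 756, 1184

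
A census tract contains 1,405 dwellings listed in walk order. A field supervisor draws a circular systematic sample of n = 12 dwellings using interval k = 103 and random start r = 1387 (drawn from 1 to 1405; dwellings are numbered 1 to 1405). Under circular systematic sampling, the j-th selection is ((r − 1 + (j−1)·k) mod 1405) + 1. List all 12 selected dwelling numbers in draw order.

1387, 85, 188, 291, 394, 497, 600, 703, 806, 909, 1012, 1115

Selection 1: 1387
Selection 2: 1387 + 103 = 1490 → 1490 − 1405 = 85
Selection 3: 85 + 103 = 188
Selection 4: 188 + 103 = 291
Selection 5: 291 + 103 = 394
Selection 6: 394 + 103 = 497
Selection 7: 497 + 103 = 600
Selection 8: 600 + 103 = 703
Selection 9: 703 + 103 = 806
Selection 10: 806 + 103 = 909
Selection 11: 909 + 103 = 1012
Selection 12: 1012 + 103 = 1115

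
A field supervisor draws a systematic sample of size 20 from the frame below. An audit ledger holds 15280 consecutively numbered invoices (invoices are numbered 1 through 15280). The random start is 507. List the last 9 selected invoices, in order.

8911, 9675, 10439, 11203, 11967, 12731, 13495, 14259, 15023

k = N/n = 15280/20 = 764
12th selection = 507 + 11×764 = 8911
13th: 8911 + 764 = 9675
14th: 9675 + 764 = 10439
15th: 10439 + 764 = 11203
16th: 11203 + 764 = 11967
17th: 11967 + 764 = 12731
18th: 12731 + 764 = 13495
19th: 13495 + 764 = 14259
20th: 14259 + 764 = 15023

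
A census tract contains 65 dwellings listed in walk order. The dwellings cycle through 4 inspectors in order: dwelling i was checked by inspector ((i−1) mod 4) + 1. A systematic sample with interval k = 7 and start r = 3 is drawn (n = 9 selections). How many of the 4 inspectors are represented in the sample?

4

Consecutive selections differ by k = 7, so their inspector numbers differ by 7 mod 4 = 3.
gcd(7, 4) = 1, so the sample visits 4/1 = 4 distinct residues mod 4.
Start 3 is inspector 3; the inspectors hit are 1, 2, 3, 4.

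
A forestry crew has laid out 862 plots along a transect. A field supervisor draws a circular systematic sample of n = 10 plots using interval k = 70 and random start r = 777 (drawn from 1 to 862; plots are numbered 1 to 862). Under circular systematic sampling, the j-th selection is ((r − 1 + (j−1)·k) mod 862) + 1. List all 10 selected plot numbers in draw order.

Selection 1: 777
Selection 2: 777 + 70 = 847
Selection 3: 847 + 70 = 917 → 917 − 862 = 55
Selection 4: 55 + 70 = 125
Selection 5: 125 + 70 = 195
Selection 6: 195 + 70 = 265
Selection 7: 265 + 70 = 335
Selection 8: 335 + 70 = 405
Selection 9: 405 + 70 = 475
Selection 10: 475 + 70 = 545

777, 847, 55, 125, 195, 265, 335, 405, 475, 545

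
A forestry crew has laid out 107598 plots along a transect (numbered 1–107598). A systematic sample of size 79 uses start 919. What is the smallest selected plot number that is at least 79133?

79915

k = 107598/79 = 1362
Steps past start: ⌈(79133 − 919)/1362⌉ = ⌈78214/1362⌉ = 58
Selected plot: 919 + 58×1362 = 79915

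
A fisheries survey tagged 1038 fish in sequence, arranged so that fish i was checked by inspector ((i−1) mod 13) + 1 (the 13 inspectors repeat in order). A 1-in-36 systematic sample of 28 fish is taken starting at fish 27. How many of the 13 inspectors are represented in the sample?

13

Consecutive selections differ by k = 36, so their inspector numbers differ by 36 mod 13 = 10.
gcd(36, 13) = 1, so the sample visits 13/1 = 13 distinct residues mod 13.
Start 27 is inspector 1; the inspectors hit are 1, 2, 3, 4, 5, 6, 7, 8, 9, 10, 11, 12, 13.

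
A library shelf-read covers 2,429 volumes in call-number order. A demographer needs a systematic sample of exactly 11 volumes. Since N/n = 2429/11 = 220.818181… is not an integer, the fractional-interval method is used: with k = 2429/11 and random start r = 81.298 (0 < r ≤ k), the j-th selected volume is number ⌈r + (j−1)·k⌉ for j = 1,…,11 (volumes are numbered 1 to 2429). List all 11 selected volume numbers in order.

j=1: r + 0k = 81.298 → ⌈·⌉ = 82
j=2: r + 1k = 302.116181… → ⌈·⌉ = 303
j=3: r + 2k = 522.934363… → ⌈·⌉ = 523
j=4: r + 3k = 743.752545… → ⌈·⌉ = 744
j=5: r + 4k = 964.570727… → ⌈·⌉ = 965
j=6: r + 5k = 1185.388909… → ⌈·⌉ = 1186
j=7: r + 6k = 1406.207090… → ⌈·⌉ = 1407
j=8: r + 7k = 1627.025272… → ⌈·⌉ = 1628
j=9: r + 8k = 1847.843454… → ⌈·⌉ = 1848
j=10: r + 9k = 2068.661636… → ⌈·⌉ = 2069
j=11: r + 10k = 2289.479818… → ⌈·⌉ = 2290

82, 303, 523, 744, 965, 1186, 1407, 1628, 1848, 2069, 2290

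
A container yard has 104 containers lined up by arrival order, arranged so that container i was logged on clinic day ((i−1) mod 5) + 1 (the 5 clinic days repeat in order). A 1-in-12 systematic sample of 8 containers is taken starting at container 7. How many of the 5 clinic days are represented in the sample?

Consecutive selections differ by k = 12, so their clinic day numbers differ by 12 mod 5 = 2.
gcd(12, 5) = 1, so the sample visits 5/1 = 5 distinct residues mod 5.
Start 7 is clinic day 2; the clinic days hit are 1, 2, 3, 4, 5.

5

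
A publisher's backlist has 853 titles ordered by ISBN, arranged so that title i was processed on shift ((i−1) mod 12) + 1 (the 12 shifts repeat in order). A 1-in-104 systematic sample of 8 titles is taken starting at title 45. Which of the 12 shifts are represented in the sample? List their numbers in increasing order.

1, 5, 9

Consecutive selections differ by k = 104, so their shift numbers differ by 104 mod 12 = 8.
gcd(104, 12) = 4, so the sample visits 12/4 = 3 distinct residues mod 12.
Start 45 is shift 9; the shifts hit are 1, 5, 9.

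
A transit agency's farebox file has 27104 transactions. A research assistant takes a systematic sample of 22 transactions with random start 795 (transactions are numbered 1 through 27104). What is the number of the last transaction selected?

26667

k = 27104/22 = 1232
22nd selection = r + (22−1)·k = 795 + 21×1232 = 795 + 25872 = 26667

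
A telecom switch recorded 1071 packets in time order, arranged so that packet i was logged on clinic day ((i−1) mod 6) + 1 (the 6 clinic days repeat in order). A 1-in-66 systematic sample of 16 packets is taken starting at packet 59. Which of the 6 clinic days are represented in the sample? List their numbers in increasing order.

5

Consecutive selections differ by k = 66, so their clinic day numbers differ by 66 mod 6 = 0.
gcd(66, 6) = 6, so the sample visits 6/6 = 1 distinct residues mod 6.
Start 59 is clinic day 5; the clinic days hit are 5.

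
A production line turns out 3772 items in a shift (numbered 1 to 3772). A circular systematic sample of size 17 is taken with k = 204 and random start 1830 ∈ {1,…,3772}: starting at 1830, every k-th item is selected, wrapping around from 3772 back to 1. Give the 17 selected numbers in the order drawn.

1830, 2034, 2238, 2442, 2646, 2850, 3054, 3258, 3462, 3666, 98, 302, 506, 710, 914, 1118, 1322

Selection 1: 1830
Selection 2: 1830 + 204 = 2034
Selection 3: 2034 + 204 = 2238
Selection 4: 2238 + 204 = 2442
Selection 5: 2442 + 204 = 2646
Selection 6: 2646 + 204 = 2850
Selection 7: 2850 + 204 = 3054
Selection 8: 3054 + 204 = 3258
Selection 9: 3258 + 204 = 3462
Selection 10: 3462 + 204 = 3666
Selection 11: 3666 + 204 = 3870 → 3870 − 3772 = 98
Selection 12: 98 + 204 = 302
Selection 13: 302 + 204 = 506
Selection 14: 506 + 204 = 710
Selection 15: 710 + 204 = 914
Selection 16: 914 + 204 = 1118
Selection 17: 1118 + 204 = 1322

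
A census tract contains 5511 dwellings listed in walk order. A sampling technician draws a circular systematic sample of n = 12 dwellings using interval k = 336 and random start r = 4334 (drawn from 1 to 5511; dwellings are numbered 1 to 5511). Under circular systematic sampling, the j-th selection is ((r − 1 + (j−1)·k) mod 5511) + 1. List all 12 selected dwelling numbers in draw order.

4334, 4670, 5006, 5342, 167, 503, 839, 1175, 1511, 1847, 2183, 2519

Selection 1: 4334
Selection 2: 4334 + 336 = 4670
Selection 3: 4670 + 336 = 5006
Selection 4: 5006 + 336 = 5342
Selection 5: 5342 + 336 = 5678 → 5678 − 5511 = 167
Selection 6: 167 + 336 = 503
Selection 7: 503 + 336 = 839
Selection 8: 839 + 336 = 1175
Selection 9: 1175 + 336 = 1511
Selection 10: 1511 + 336 = 1847
Selection 11: 1847 + 336 = 2183
Selection 12: 2183 + 336 = 2519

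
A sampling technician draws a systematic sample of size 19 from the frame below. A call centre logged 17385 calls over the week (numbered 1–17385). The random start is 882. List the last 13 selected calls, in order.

6372, 7287, 8202, 9117, 10032, 10947, 11862, 12777, 13692, 14607, 15522, 16437, 17352

k = N/n = 17385/19 = 915
7th selection = 882 + 6×915 = 6372
8th: 6372 + 915 = 7287
9th: 7287 + 915 = 8202
10th: 8202 + 915 = 9117
11th: 9117 + 915 = 10032
12th: 10032 + 915 = 10947
13th: 10947 + 915 = 11862
14th: 11862 + 915 = 12777
15th: 12777 + 915 = 13692
16th: 13692 + 915 = 14607
17th: 14607 + 915 = 15522
18th: 15522 + 915 = 16437
19th: 16437 + 915 = 17352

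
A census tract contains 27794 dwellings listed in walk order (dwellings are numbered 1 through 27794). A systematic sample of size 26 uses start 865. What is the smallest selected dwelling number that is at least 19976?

20107

k = 27794/26 = 1069
Steps past start: ⌈(19976 − 865)/1069⌉ = ⌈19111/1069⌉ = 18
Selected dwelling: 865 + 18×1069 = 20107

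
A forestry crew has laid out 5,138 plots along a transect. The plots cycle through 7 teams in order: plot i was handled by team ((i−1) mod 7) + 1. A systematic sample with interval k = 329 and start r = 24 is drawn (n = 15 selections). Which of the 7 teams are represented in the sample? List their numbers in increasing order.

Consecutive selections differ by k = 329, so their team numbers differ by 329 mod 7 = 0.
gcd(329, 7) = 7, so the sample visits 7/7 = 1 distinct residues mod 7.
Start 24 is team 3; the teams hit are 3.

3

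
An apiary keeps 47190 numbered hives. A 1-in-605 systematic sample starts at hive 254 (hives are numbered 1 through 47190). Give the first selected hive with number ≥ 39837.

40184

k = 605
Steps past start: ⌈(39837 − 254)/605⌉ = ⌈39583/605⌉ = 66
Selected hive: 254 + 66×605 = 40184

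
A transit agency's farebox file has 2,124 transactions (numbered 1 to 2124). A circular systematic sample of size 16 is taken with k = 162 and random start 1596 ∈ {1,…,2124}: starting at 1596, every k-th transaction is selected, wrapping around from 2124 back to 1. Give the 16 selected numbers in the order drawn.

Selection 1: 1596
Selection 2: 1596 + 162 = 1758
Selection 3: 1758 + 162 = 1920
Selection 4: 1920 + 162 = 2082
Selection 5: 2082 + 162 = 2244 → 2244 − 2124 = 120
Selection 6: 120 + 162 = 282
Selection 7: 282 + 162 = 444
Selection 8: 444 + 162 = 606
Selection 9: 606 + 162 = 768
Selection 10: 768 + 162 = 930
Selection 11: 930 + 162 = 1092
Selection 12: 1092 + 162 = 1254
Selection 13: 1254 + 162 = 1416
Selection 14: 1416 + 162 = 1578
Selection 15: 1578 + 162 = 1740
Selection 16: 1740 + 162 = 1902

1596, 1758, 1920, 2082, 120, 282, 444, 606, 768, 930, 1092, 1254, 1416, 1578, 1740, 1902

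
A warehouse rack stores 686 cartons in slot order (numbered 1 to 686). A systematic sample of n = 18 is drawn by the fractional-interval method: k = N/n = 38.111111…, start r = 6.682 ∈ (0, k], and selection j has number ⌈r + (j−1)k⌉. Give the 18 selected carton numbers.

7, 45, 83, 122, 160, 198, 236, 274, 312, 350, 388, 426, 465, 503, 541, 579, 617, 655

j=1: r + 0k = 6.682 → ⌈·⌉ = 7
j=2: r + 1k = 44.793111… → ⌈·⌉ = 45
j=3: r + 2k = 82.904222… → ⌈·⌉ = 83
j=4: r + 3k = 121.015333… → ⌈·⌉ = 122
j=5: r + 4k = 159.126444… → ⌈·⌉ = 160
j=6: r + 5k = 197.237555… → ⌈·⌉ = 198
j=7: r + 6k = 235.348666… → ⌈·⌉ = 236
j=8: r + 7k = 273.459777… → ⌈·⌉ = 274
j=9: r + 8k = 311.570888… → ⌈·⌉ = 312
j=10: r + 9k = 349.682 → ⌈·⌉ = 350
j=11: r + 10k = 387.793111… → ⌈·⌉ = 388
j=12: r + 11k = 425.904222… → ⌈·⌉ = 426
j=13: r + 12k = 464.015333… → ⌈·⌉ = 465
j=14: r + 13k = 502.126444… → ⌈·⌉ = 503
j=15: r + 14k = 540.237555… → ⌈·⌉ = 541
j=16: r + 15k = 578.348666… → ⌈·⌉ = 579
j=17: r + 16k = 616.459777… → ⌈·⌉ = 617
j=18: r + 17k = 654.570888… → ⌈·⌉ = 655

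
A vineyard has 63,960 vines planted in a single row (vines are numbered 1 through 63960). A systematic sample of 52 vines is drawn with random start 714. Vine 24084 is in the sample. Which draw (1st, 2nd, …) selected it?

k = 63960/52 = 1230
position = (24084 − 714)/1230 + 1 = 23370/1230 + 1 = 19 + 1 = 20

20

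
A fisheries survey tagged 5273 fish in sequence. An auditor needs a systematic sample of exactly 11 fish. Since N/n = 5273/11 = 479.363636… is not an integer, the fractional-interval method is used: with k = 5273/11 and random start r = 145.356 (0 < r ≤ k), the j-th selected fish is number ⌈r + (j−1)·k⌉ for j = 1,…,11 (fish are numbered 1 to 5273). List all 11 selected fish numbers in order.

146, 625, 1105, 1584, 2063, 2543, 3022, 3501, 3981, 4460, 4939

j=1: r + 0k = 145.356 → ⌈·⌉ = 146
j=2: r + 1k = 624.719636… → ⌈·⌉ = 625
j=3: r + 2k = 1104.083272… → ⌈·⌉ = 1105
j=4: r + 3k = 1583.446909… → ⌈·⌉ = 1584
j=5: r + 4k = 2062.810545… → ⌈·⌉ = 2063
j=6: r + 5k = 2542.174181… → ⌈·⌉ = 2543
j=7: r + 6k = 3021.537818… → ⌈·⌉ = 3022
j=8: r + 7k = 3500.901454… → ⌈·⌉ = 3501
j=9: r + 8k = 3980.265090… → ⌈·⌉ = 3981
j=10: r + 9k = 4459.628727… → ⌈·⌉ = 4460
j=11: r + 10k = 4938.992363… → ⌈·⌉ = 4939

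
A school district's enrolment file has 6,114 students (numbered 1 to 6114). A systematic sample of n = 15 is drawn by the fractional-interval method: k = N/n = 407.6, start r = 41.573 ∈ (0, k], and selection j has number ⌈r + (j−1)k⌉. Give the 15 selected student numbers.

j=1: r + 0k = 41.573 → ⌈·⌉ = 42
j=2: r + 1k = 449.173 → ⌈·⌉ = 450
j=3: r + 2k = 856.773 → ⌈·⌉ = 857
j=4: r + 3k = 1264.373 → ⌈·⌉ = 1265
j=5: r + 4k = 1671.973 → ⌈·⌉ = 1672
j=6: r + 5k = 2079.573 → ⌈·⌉ = 2080
j=7: r + 6k = 2487.173 → ⌈·⌉ = 2488
j=8: r + 7k = 2894.773 → ⌈·⌉ = 2895
j=9: r + 8k = 3302.373 → ⌈·⌉ = 3303
j=10: r + 9k = 3709.973 → ⌈·⌉ = 3710
j=11: r + 10k = 4117.573 → ⌈·⌉ = 4118
j=12: r + 11k = 4525.173 → ⌈·⌉ = 4526
j=13: r + 12k = 4932.773 → ⌈·⌉ = 4933
j=14: r + 13k = 5340.373 → ⌈·⌉ = 5341
j=15: r + 14k = 5747.973 → ⌈·⌉ = 5748

42, 450, 857, 1265, 1672, 2080, 2488, 2895, 3303, 3710, 4118, 4526, 4933, 5341, 5748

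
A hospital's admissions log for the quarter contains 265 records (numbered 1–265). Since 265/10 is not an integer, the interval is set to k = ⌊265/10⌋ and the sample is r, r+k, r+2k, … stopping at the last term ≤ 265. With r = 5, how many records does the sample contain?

11

k = ⌊265/10⌋ = 26
Achieved size = ⌊(265 − 5)/26⌋ + 1 = ⌊260/26⌋ + 1 = 10 + 1 = 11
(last selection: 5 + 10×26 = 265 ≤ 265; next would be 291 > 265)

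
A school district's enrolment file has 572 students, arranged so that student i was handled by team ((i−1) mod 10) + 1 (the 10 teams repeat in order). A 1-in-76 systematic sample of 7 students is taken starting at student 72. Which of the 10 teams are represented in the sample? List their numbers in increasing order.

Consecutive selections differ by k = 76, so their team numbers differ by 76 mod 10 = 6.
gcd(76, 10) = 2, so the sample visits 10/2 = 5 distinct residues mod 10.
Start 72 is team 2; the teams hit are 2, 4, 6, 8, 10.

2, 4, 6, 8, 10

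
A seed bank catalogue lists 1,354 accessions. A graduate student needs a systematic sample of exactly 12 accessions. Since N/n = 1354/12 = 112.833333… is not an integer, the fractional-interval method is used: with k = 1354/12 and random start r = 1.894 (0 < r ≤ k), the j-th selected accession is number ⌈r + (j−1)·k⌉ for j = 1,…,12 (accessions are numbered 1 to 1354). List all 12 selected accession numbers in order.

j=1: r + 0k = 1.894 → ⌈·⌉ = 2
j=2: r + 1k = 114.727333… → ⌈·⌉ = 115
j=3: r + 2k = 227.560666… → ⌈·⌉ = 228
j=4: r + 3k = 340.394 → ⌈·⌉ = 341
j=5: r + 4k = 453.227333… → ⌈·⌉ = 454
j=6: r + 5k = 566.060666… → ⌈·⌉ = 567
j=7: r + 6k = 678.894 → ⌈·⌉ = 679
j=8: r + 7k = 791.727333… → ⌈·⌉ = 792
j=9: r + 8k = 904.560666… → ⌈·⌉ = 905
j=10: r + 9k = 1017.394 → ⌈·⌉ = 1018
j=11: r + 10k = 1130.227333… → ⌈·⌉ = 1131
j=12: r + 11k = 1243.060666… → ⌈·⌉ = 1244

2, 115, 228, 341, 454, 567, 679, 792, 905, 1018, 1131, 1244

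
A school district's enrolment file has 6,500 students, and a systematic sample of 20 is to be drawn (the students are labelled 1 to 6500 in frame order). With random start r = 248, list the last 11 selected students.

k = N/n = 6500/20 = 325
10th selection = 248 + 9×325 = 3173
11th: 3173 + 325 = 3498
12th: 3498 + 325 = 3823
13th: 3823 + 325 = 4148
14th: 4148 + 325 = 4473
15th: 4473 + 325 = 4798
16th: 4798 + 325 = 5123
17th: 5123 + 325 = 5448
18th: 5448 + 325 = 5773
19th: 5773 + 325 = 6098
20th: 6098 + 325 = 6423

3173, 3498, 3823, 4148, 4473, 4798, 5123, 5448, 5773, 6098, 6423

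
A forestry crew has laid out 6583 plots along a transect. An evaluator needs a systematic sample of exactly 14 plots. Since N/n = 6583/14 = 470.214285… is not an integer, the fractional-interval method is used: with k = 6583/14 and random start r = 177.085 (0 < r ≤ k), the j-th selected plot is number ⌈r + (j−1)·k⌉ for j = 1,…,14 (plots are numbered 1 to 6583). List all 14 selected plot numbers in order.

178, 648, 1118, 1588, 2058, 2529, 2999, 3469, 3939, 4410, 4880, 5350, 5820, 6290

j=1: r + 0k = 177.085 → ⌈·⌉ = 178
j=2: r + 1k = 647.299285… → ⌈·⌉ = 648
j=3: r + 2k = 1117.513571… → ⌈·⌉ = 1118
j=4: r + 3k = 1587.727857… → ⌈·⌉ = 1588
j=5: r + 4k = 2057.942142… → ⌈·⌉ = 2058
j=6: r + 5k = 2528.156428… → ⌈·⌉ = 2529
j=7: r + 6k = 2998.370714… → ⌈·⌉ = 2999
j=8: r + 7k = 3468.585 → ⌈·⌉ = 3469
j=9: r + 8k = 3938.799285… → ⌈·⌉ = 3939
j=10: r + 9k = 4409.013571… → ⌈·⌉ = 4410
j=11: r + 10k = 4879.227857… → ⌈·⌉ = 4880
j=12: r + 11k = 5349.442142… → ⌈·⌉ = 5350
j=13: r + 12k = 5819.656428… → ⌈·⌉ = 5820
j=14: r + 13k = 6289.870714… → ⌈·⌉ = 6290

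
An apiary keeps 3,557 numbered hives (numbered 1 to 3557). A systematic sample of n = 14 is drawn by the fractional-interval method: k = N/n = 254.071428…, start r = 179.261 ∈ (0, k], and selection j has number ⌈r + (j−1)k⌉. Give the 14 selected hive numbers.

j=1: r + 0k = 179.261 → ⌈·⌉ = 180
j=2: r + 1k = 433.332428… → ⌈·⌉ = 434
j=3: r + 2k = 687.403857… → ⌈·⌉ = 688
j=4: r + 3k = 941.475285… → ⌈·⌉ = 942
j=5: r + 4k = 1195.546714… → ⌈·⌉ = 1196
j=6: r + 5k = 1449.618142… → ⌈·⌉ = 1450
j=7: r + 6k = 1703.689571… → ⌈·⌉ = 1704
j=8: r + 7k = 1957.761 → ⌈·⌉ = 1958
j=9: r + 8k = 2211.832428… → ⌈·⌉ = 2212
j=10: r + 9k = 2465.903857… → ⌈·⌉ = 2466
j=11: r + 10k = 2719.975285… → ⌈·⌉ = 2720
j=12: r + 11k = 2974.046714… → ⌈·⌉ = 2975
j=13: r + 12k = 3228.118142… → ⌈·⌉ = 3229
j=14: r + 13k = 3482.189571… → ⌈·⌉ = 3483

180, 434, 688, 942, 1196, 1450, 1704, 1958, 2212, 2466, 2720, 2975, 3229, 3483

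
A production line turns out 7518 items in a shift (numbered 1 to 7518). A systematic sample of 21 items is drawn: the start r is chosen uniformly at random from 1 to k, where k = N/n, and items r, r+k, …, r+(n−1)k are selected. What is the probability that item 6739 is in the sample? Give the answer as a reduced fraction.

1/358

k = 7518/21 = 358.
Item 6739 is selected iff r ≡ 6739 (mod 358); exactly one such r in {1,…,358}.
Inclusion probability = 1/358.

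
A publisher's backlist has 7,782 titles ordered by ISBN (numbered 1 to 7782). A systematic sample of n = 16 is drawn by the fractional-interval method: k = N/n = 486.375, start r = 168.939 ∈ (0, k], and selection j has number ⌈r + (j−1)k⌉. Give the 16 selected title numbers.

169, 656, 1142, 1629, 2115, 2601, 3088, 3574, 4060, 4547, 5033, 5520, 6006, 6492, 6979, 7465

j=1: r + 0k = 168.939 → ⌈·⌉ = 169
j=2: r + 1k = 655.314 → ⌈·⌉ = 656
j=3: r + 2k = 1141.689 → ⌈·⌉ = 1142
j=4: r + 3k = 1628.064 → ⌈·⌉ = 1629
j=5: r + 4k = 2114.439 → ⌈·⌉ = 2115
j=6: r + 5k = 2600.814 → ⌈·⌉ = 2601
j=7: r + 6k = 3087.189 → ⌈·⌉ = 3088
j=8: r + 7k = 3573.564 → ⌈·⌉ = 3574
j=9: r + 8k = 4059.939 → ⌈·⌉ = 4060
j=10: r + 9k = 4546.314 → ⌈·⌉ = 4547
j=11: r + 10k = 5032.689 → ⌈·⌉ = 5033
j=12: r + 11k = 5519.064 → ⌈·⌉ = 5520
j=13: r + 12k = 6005.439 → ⌈·⌉ = 6006
j=14: r + 13k = 6491.814 → ⌈·⌉ = 6492
j=15: r + 14k = 6978.189 → ⌈·⌉ = 6979
j=16: r + 15k = 7464.564 → ⌈·⌉ = 7465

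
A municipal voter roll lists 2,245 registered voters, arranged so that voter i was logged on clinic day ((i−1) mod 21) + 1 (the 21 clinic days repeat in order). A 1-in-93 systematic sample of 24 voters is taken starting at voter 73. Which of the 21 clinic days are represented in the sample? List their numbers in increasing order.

1, 4, 7, 10, 13, 16, 19

Consecutive selections differ by k = 93, so their clinic day numbers differ by 93 mod 21 = 9.
gcd(93, 21) = 3, so the sample visits 21/3 = 7 distinct residues mod 21.
Start 73 is clinic day 10; the clinic days hit are 1, 4, 7, 10, 13, 16, 19.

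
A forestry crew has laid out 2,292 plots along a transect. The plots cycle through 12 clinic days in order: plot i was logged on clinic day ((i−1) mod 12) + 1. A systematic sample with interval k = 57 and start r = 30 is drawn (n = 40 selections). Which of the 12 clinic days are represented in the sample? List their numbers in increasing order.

Consecutive selections differ by k = 57, so their clinic day numbers differ by 57 mod 12 = 9.
gcd(57, 12) = 3, so the sample visits 12/3 = 4 distinct residues mod 12.
Start 30 is clinic day 6; the clinic days hit are 3, 6, 9, 12.

3, 6, 9, 12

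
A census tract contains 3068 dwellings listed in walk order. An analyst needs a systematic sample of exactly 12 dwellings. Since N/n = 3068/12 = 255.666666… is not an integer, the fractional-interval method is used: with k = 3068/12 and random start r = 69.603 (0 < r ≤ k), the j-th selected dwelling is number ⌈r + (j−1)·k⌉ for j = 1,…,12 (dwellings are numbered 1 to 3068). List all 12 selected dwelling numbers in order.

j=1: r + 0k = 69.603 → ⌈·⌉ = 70
j=2: r + 1k = 325.269666… → ⌈·⌉ = 326
j=3: r + 2k = 580.936333… → ⌈·⌉ = 581
j=4: r + 3k = 836.603 → ⌈·⌉ = 837
j=5: r + 4k = 1092.269666… → ⌈·⌉ = 1093
j=6: r + 5k = 1347.936333… → ⌈·⌉ = 1348
j=7: r + 6k = 1603.603 → ⌈·⌉ = 1604
j=8: r + 7k = 1859.269666… → ⌈·⌉ = 1860
j=9: r + 8k = 2114.936333… → ⌈·⌉ = 2115
j=10: r + 9k = 2370.603 → ⌈·⌉ = 2371
j=11: r + 10k = 2626.269666… → ⌈·⌉ = 2627
j=12: r + 11k = 2881.936333… → ⌈·⌉ = 2882

70, 326, 581, 837, 1093, 1348, 1604, 1860, 2115, 2371, 2627, 2882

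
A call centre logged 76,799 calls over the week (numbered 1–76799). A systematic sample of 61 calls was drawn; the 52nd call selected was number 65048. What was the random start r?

k = 76799/61 = 1259
r = 65048 − (52−1)×1259 = 65048 − 64209 = 839

839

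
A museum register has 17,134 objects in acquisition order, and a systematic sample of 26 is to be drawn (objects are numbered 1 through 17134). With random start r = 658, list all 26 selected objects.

k = N/n = 17134/26 = 659
object 1: 658
object 2: 658 + 659 = 1317
object 3: 1317 + 659 = 1976
object 4: 1976 + 659 = 2635
object 5: 2635 + 659 = 3294
object 6: 3294 + 659 = 3953
object 7: 3953 + 659 = 4612
object 8: 4612 + 659 = 5271
object 9: 5271 + 659 = 5930
object 10: 5930 + 659 = 6589
object 11: 6589 + 659 = 7248
object 12: 7248 + 659 = 7907
object 13: 7907 + 659 = 8566
object 14: 8566 + 659 = 9225
object 15: 9225 + 659 = 9884
object 16: 9884 + 659 = 10543
object 17: 10543 + 659 = 11202
object 18: 11202 + 659 = 11861
object 19: 11861 + 659 = 12520
object 20: 12520 + 659 = 13179
object 21: 13179 + 659 = 13838
object 22: 13838 + 659 = 14497
object 23: 14497 + 659 = 15156
object 24: 15156 + 659 = 15815
object 25: 15815 + 659 = 16474
object 26: 16474 + 659 = 17133

658, 1317, 1976, 2635, 3294, 3953, 4612, 5271, 5930, 6589, 7248, 7907, 8566, 9225, 9884, 10543, 11202, 11861, 12520, 13179, 13838, 14497, 15156, 15815, 16474, 17133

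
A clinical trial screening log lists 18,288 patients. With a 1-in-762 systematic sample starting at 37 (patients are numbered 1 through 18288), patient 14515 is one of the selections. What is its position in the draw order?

20

k = 762
position = (14515 − 37)/762 + 1 = 14478/762 + 1 = 19 + 1 = 20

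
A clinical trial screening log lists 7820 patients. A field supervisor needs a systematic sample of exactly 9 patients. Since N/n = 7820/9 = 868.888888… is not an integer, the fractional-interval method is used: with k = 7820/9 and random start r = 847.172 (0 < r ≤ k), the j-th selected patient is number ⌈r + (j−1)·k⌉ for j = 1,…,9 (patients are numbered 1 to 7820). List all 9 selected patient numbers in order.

848, 1717, 2585, 3454, 4323, 5192, 6061, 6930, 7799

j=1: r + 0k = 847.172 → ⌈·⌉ = 848
j=2: r + 1k = 1716.060888… → ⌈·⌉ = 1717
j=3: r + 2k = 2584.949777… → ⌈·⌉ = 2585
j=4: r + 3k = 3453.838666… → ⌈·⌉ = 3454
j=5: r + 4k = 4322.727555… → ⌈·⌉ = 4323
j=6: r + 5k = 5191.616444… → ⌈·⌉ = 5192
j=7: r + 6k = 6060.505333… → ⌈·⌉ = 6061
j=8: r + 7k = 6929.394222… → ⌈·⌉ = 6930
j=9: r + 8k = 7798.283111… → ⌈·⌉ = 7799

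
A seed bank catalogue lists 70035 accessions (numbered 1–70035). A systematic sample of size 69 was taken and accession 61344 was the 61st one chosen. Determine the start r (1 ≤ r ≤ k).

444

k = 70035/69 = 1015
r = 61344 − (61−1)×1015 = 61344 − 60900 = 444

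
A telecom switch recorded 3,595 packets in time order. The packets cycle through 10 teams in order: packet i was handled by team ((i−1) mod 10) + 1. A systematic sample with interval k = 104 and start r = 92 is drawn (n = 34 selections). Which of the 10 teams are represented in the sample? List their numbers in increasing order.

2, 4, 6, 8, 10

Consecutive selections differ by k = 104, so their team numbers differ by 104 mod 10 = 4.
gcd(104, 10) = 2, so the sample visits 10/2 = 5 distinct residues mod 10.
Start 92 is team 2; the teams hit are 2, 4, 6, 8, 10.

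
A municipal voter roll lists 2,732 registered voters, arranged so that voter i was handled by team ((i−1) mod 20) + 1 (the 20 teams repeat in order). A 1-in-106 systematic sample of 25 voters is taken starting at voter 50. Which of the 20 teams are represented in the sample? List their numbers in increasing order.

Consecutive selections differ by k = 106, so their team numbers differ by 106 mod 20 = 6.
gcd(106, 20) = 2, so the sample visits 20/2 = 10 distinct residues mod 20.
Start 50 is team 10; the teams hit are 2, 4, 6, 8, 10, 12, 14, 16, 18, 20.

2, 4, 6, 8, 10, 12, 14, 16, 18, 20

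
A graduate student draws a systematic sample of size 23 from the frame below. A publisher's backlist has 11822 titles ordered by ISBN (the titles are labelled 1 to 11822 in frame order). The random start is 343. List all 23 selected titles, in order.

343, 857, 1371, 1885, 2399, 2913, 3427, 3941, 4455, 4969, 5483, 5997, 6511, 7025, 7539, 8053, 8567, 9081, 9595, 10109, 10623, 11137, 11651

k = N/n = 11822/23 = 514
title 1: 343
title 2: 343 + 514 = 857
title 3: 857 + 514 = 1371
title 4: 1371 + 514 = 1885
title 5: 1885 + 514 = 2399
title 6: 2399 + 514 = 2913
title 7: 2913 + 514 = 3427
title 8: 3427 + 514 = 3941
title 9: 3941 + 514 = 4455
title 10: 4455 + 514 = 4969
title 11: 4969 + 514 = 5483
title 12: 5483 + 514 = 5997
title 13: 5997 + 514 = 6511
title 14: 6511 + 514 = 7025
title 15: 7025 + 514 = 7539
title 16: 7539 + 514 = 8053
title 17: 8053 + 514 = 8567
title 18: 8567 + 514 = 9081
title 19: 9081 + 514 = 9595
title 20: 9595 + 514 = 10109
title 21: 10109 + 514 = 10623
title 22: 10623 + 514 = 11137
title 23: 11137 + 514 = 11651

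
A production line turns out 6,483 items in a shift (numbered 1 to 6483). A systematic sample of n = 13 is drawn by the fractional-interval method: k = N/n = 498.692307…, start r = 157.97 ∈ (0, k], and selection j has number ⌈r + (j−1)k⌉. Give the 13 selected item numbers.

158, 657, 1156, 1655, 2153, 2652, 3151, 3649, 4148, 4647, 5145, 5644, 6143

j=1: r + 0k = 157.97 → ⌈·⌉ = 158
j=2: r + 1k = 656.662307… → ⌈·⌉ = 657
j=3: r + 2k = 1155.354615… → ⌈·⌉ = 1156
j=4: r + 3k = 1654.046923… → ⌈·⌉ = 1655
j=5: r + 4k = 2152.739230… → ⌈·⌉ = 2153
j=6: r + 5k = 2651.431538… → ⌈·⌉ = 2652
j=7: r + 6k = 3150.123846… → ⌈·⌉ = 3151
j=8: r + 7k = 3648.816153… → ⌈·⌉ = 3649
j=9: r + 8k = 4147.508461… → ⌈·⌉ = 4148
j=10: r + 9k = 4646.200769… → ⌈·⌉ = 4647
j=11: r + 10k = 5144.893076… → ⌈·⌉ = 5145
j=12: r + 11k = 5643.585384… → ⌈·⌉ = 5644
j=13: r + 12k = 6142.277692… → ⌈·⌉ = 6143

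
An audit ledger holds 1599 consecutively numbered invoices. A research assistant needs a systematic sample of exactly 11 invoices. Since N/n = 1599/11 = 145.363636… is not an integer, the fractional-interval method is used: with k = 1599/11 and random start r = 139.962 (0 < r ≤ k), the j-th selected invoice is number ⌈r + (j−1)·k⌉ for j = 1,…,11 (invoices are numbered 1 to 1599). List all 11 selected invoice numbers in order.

j=1: r + 0k = 139.962 → ⌈·⌉ = 140
j=2: r + 1k = 285.325636… → ⌈·⌉ = 286
j=3: r + 2k = 430.689272… → ⌈·⌉ = 431
j=4: r + 3k = 576.052909… → ⌈·⌉ = 577
j=5: r + 4k = 721.416545… → ⌈·⌉ = 722
j=6: r + 5k = 866.780181… → ⌈·⌉ = 867
j=7: r + 6k = 1012.143818… → ⌈·⌉ = 1013
j=8: r + 7k = 1157.507454… → ⌈·⌉ = 1158
j=9: r + 8k = 1302.871090… → ⌈·⌉ = 1303
j=10: r + 9k = 1448.234727… → ⌈·⌉ = 1449
j=11: r + 10k = 1593.598363… → ⌈·⌉ = 1594

140, 286, 431, 577, 722, 867, 1013, 1158, 1303, 1449, 1594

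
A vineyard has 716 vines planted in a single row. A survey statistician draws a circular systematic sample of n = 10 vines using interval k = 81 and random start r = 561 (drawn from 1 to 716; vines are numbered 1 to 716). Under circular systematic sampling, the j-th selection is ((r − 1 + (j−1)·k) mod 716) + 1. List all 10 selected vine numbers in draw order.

561, 642, 7, 88, 169, 250, 331, 412, 493, 574

Selection 1: 561
Selection 2: 561 + 81 = 642
Selection 3: 642 + 81 = 723 → 723 − 716 = 7
Selection 4: 7 + 81 = 88
Selection 5: 88 + 81 = 169
Selection 6: 169 + 81 = 250
Selection 7: 250 + 81 = 331
Selection 8: 331 + 81 = 412
Selection 9: 412 + 81 = 493
Selection 10: 493 + 81 = 574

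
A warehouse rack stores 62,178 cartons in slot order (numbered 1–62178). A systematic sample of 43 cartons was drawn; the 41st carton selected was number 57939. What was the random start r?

k = 62178/43 = 1446
r = 57939 − (41−1)×1446 = 57939 − 57840 = 99

99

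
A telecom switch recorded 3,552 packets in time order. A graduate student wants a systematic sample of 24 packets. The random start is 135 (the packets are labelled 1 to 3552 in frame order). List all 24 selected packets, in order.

k = N/n = 3552/24 = 148
packet 1: 135
packet 2: 135 + 148 = 283
packet 3: 283 + 148 = 431
packet 4: 431 + 148 = 579
packet 5: 579 + 148 = 727
packet 6: 727 + 148 = 875
packet 7: 875 + 148 = 1023
packet 8: 1023 + 148 = 1171
packet 9: 1171 + 148 = 1319
packet 10: 1319 + 148 = 1467
packet 11: 1467 + 148 = 1615
packet 12: 1615 + 148 = 1763
packet 13: 1763 + 148 = 1911
packet 14: 1911 + 148 = 2059
packet 15: 2059 + 148 = 2207
packet 16: 2207 + 148 = 2355
packet 17: 2355 + 148 = 2503
packet 18: 2503 + 148 = 2651
packet 19: 2651 + 148 = 2799
packet 20: 2799 + 148 = 2947
packet 21: 2947 + 148 = 3095
packet 22: 3095 + 148 = 3243
packet 23: 3243 + 148 = 3391
packet 24: 3391 + 148 = 3539

135, 283, 431, 579, 727, 875, 1023, 1171, 1319, 1467, 1615, 1763, 1911, 2059, 2207, 2355, 2503, 2651, 2799, 2947, 3095, 3243, 3391, 3539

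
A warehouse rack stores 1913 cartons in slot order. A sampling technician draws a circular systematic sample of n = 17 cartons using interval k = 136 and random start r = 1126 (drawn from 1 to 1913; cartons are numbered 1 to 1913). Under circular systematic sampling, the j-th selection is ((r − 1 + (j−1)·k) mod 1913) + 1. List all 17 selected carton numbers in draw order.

Selection 1: 1126
Selection 2: 1126 + 136 = 1262
Selection 3: 1262 + 136 = 1398
Selection 4: 1398 + 136 = 1534
Selection 5: 1534 + 136 = 1670
Selection 6: 1670 + 136 = 1806
Selection 7: 1806 + 136 = 1942 → 1942 − 1913 = 29
Selection 8: 29 + 136 = 165
Selection 9: 165 + 136 = 301
Selection 10: 301 + 136 = 437
Selection 11: 437 + 136 = 573
Selection 12: 573 + 136 = 709
Selection 13: 709 + 136 = 845
Selection 14: 845 + 136 = 981
Selection 15: 981 + 136 = 1117
Selection 16: 1117 + 136 = 1253
Selection 17: 1253 + 136 = 1389

1126, 1262, 1398, 1534, 1670, 1806, 29, 165, 301, 437, 573, 709, 845, 981, 1117, 1253, 1389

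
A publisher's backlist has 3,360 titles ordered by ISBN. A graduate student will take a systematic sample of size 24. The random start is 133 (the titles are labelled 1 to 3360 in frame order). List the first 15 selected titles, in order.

133, 273, 413, 553, 693, 833, 973, 1113, 1253, 1393, 1533, 1673, 1813, 1953, 2093

k = N/n = 3360/24 = 140
title 1: 133
title 2: 133 + 140 = 273
title 3: 273 + 140 = 413
title 4: 413 + 140 = 553
title 5: 553 + 140 = 693
title 6: 693 + 140 = 833
title 7: 833 + 140 = 973
title 8: 973 + 140 = 1113
title 9: 1113 + 140 = 1253
title 10: 1253 + 140 = 1393
title 11: 1393 + 140 = 1533
title 12: 1533 + 140 = 1673
title 13: 1673 + 140 = 1813
title 14: 1813 + 140 = 1953
title 15: 1953 + 140 = 2093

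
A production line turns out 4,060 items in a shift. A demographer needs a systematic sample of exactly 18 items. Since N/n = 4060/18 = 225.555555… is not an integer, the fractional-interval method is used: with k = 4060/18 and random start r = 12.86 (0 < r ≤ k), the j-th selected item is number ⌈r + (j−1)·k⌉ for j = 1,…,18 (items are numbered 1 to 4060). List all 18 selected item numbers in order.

j=1: r + 0k = 12.86 → ⌈·⌉ = 13
j=2: r + 1k = 238.415555… → ⌈·⌉ = 239
j=3: r + 2k = 463.971111… → ⌈·⌉ = 464
j=4: r + 3k = 689.526666… → ⌈·⌉ = 690
j=5: r + 4k = 915.082222… → ⌈·⌉ = 916
j=6: r + 5k = 1140.637777… → ⌈·⌉ = 1141
j=7: r + 6k = 1366.193333… → ⌈·⌉ = 1367
j=8: r + 7k = 1591.748888… → ⌈·⌉ = 1592
j=9: r + 8k = 1817.304444… → ⌈·⌉ = 1818
j=10: r + 9k = 2042.86 → ⌈·⌉ = 2043
j=11: r + 10k = 2268.415555… → ⌈·⌉ = 2269
j=12: r + 11k = 2493.971111… → ⌈·⌉ = 2494
j=13: r + 12k = 2719.526666… → ⌈·⌉ = 2720
j=14: r + 13k = 2945.082222… → ⌈·⌉ = 2946
j=15: r + 14k = 3170.637777… → ⌈·⌉ = 3171
j=16: r + 15k = 3396.193333… → ⌈·⌉ = 3397
j=17: r + 16k = 3621.748888… → ⌈·⌉ = 3622
j=18: r + 17k = 3847.304444… → ⌈·⌉ = 3848

13, 239, 464, 690, 916, 1141, 1367, 1592, 1818, 2043, 2269, 2494, 2720, 2946, 3171, 3397, 3622, 3848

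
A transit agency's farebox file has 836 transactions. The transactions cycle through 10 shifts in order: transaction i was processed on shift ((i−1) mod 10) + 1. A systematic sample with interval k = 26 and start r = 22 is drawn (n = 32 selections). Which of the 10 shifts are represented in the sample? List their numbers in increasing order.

2, 4, 6, 8, 10

Consecutive selections differ by k = 26, so their shift numbers differ by 26 mod 10 = 6.
gcd(26, 10) = 2, so the sample visits 10/2 = 5 distinct residues mod 10.
Start 22 is shift 2; the shifts hit are 2, 4, 6, 8, 10.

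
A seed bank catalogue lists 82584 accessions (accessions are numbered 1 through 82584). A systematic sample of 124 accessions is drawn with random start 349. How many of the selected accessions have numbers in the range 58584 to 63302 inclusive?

k = 82584/124 = 666
First selection ≥ 58584: 349 + ⌈(58584−349)/666⌉·666 = 349 + 88×666 = 58957
Last selection ≤ 63302: 349 + ⌊(63302−349)/666⌋·666 = 349 + 94×666 = 62953
Count = 94 − 88 + 1 = 7

7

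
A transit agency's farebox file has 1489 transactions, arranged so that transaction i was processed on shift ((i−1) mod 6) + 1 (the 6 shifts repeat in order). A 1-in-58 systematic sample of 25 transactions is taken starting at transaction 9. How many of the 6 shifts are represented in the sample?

3

Consecutive selections differ by k = 58, so their shift numbers differ by 58 mod 6 = 4.
gcd(58, 6) = 2, so the sample visits 6/2 = 3 distinct residues mod 6.
Start 9 is shift 3; the shifts hit are 1, 3, 5.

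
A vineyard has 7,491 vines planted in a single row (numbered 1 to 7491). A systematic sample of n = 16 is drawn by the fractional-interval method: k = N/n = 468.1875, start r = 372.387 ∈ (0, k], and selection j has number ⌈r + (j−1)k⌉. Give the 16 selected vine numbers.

373, 841, 1309, 1777, 2246, 2714, 3182, 3650, 4118, 4587, 5055, 5523, 5991, 6459, 6928, 7396

j=1: r + 0k = 372.387 → ⌈·⌉ = 373
j=2: r + 1k = 840.5745 → ⌈·⌉ = 841
j=3: r + 2k = 1308.762 → ⌈·⌉ = 1309
j=4: r + 3k = 1776.9495 → ⌈·⌉ = 1777
j=5: r + 4k = 2245.137 → ⌈·⌉ = 2246
j=6: r + 5k = 2713.3245 → ⌈·⌉ = 2714
j=7: r + 6k = 3181.512 → ⌈·⌉ = 3182
j=8: r + 7k = 3649.6995 → ⌈·⌉ = 3650
j=9: r + 8k = 4117.887 → ⌈·⌉ = 4118
j=10: r + 9k = 4586.0745 → ⌈·⌉ = 4587
j=11: r + 10k = 5054.262 → ⌈·⌉ = 5055
j=12: r + 11k = 5522.4495 → ⌈·⌉ = 5523
j=13: r + 12k = 5990.637 → ⌈·⌉ = 5991
j=14: r + 13k = 6458.8245 → ⌈·⌉ = 6459
j=15: r + 14k = 6927.012 → ⌈·⌉ = 6928
j=16: r + 15k = 7395.1995 → ⌈·⌉ = 7396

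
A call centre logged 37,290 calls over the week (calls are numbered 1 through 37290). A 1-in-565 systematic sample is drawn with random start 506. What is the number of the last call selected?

k = 565
66th selection = r + (66−1)·k = 506 + 65×565 = 506 + 36725 = 37231

37231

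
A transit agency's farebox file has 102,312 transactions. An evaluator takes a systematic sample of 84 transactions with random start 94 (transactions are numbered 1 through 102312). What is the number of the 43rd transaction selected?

k = 102312/84 = 1218
43rd selection = r + (43−1)·k = 94 + 42×1218 = 94 + 51156 = 51250

51250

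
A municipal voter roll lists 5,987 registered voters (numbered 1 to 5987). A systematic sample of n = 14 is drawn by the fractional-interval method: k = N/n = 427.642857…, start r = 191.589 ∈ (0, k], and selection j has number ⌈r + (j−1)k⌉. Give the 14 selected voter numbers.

j=1: r + 0k = 191.589 → ⌈·⌉ = 192
j=2: r + 1k = 619.231857… → ⌈·⌉ = 620
j=3: r + 2k = 1046.874714… → ⌈·⌉ = 1047
j=4: r + 3k = 1474.517571… → ⌈·⌉ = 1475
j=5: r + 4k = 1902.160428… → ⌈·⌉ = 1903
j=6: r + 5k = 2329.803285… → ⌈·⌉ = 2330
j=7: r + 6k = 2757.446142… → ⌈·⌉ = 2758
j=8: r + 7k = 3185.089 → ⌈·⌉ = 3186
j=9: r + 8k = 3612.731857… → ⌈·⌉ = 3613
j=10: r + 9k = 4040.374714… → ⌈·⌉ = 4041
j=11: r + 10k = 4468.017571… → ⌈·⌉ = 4469
j=12: r + 11k = 4895.660428… → ⌈·⌉ = 4896
j=13: r + 12k = 5323.303285… → ⌈·⌉ = 5324
j=14: r + 13k = 5750.946142… → ⌈·⌉ = 5751

192, 620, 1047, 1475, 1903, 2330, 2758, 3186, 3613, 4041, 4469, 4896, 5324, 5751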